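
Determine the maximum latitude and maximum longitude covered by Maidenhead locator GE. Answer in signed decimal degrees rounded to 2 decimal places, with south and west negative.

-40.00, -40.00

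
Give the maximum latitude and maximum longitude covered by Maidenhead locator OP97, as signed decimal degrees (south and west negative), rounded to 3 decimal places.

68.000, 120.000

Field O=14, P=15: +14·20° lon, +15·10° lat → SW at lon 100°, lat 60°.
Square 9, 7: +9·2° lon, +7·1° lat → SW at lon 118°, lat 67°.
Cell spans 2° lon × 1° lat. NE corner is SW corner plus one full cell.
latitude 68.000, longitude 120.000.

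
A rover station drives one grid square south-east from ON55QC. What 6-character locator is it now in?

ON55rb

Longitude subsquare q = 16; +1 → 17 = r.
Latitude subsquare c = 2; −1 → 1 = b.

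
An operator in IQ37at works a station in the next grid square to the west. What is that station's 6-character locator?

Longitude subsquare a = 0; −1 → -1, wraps to 23 = x, carry into square.
Longitude square 3; −1 → 2.
The latitude characters are unchanged.

IQ27xt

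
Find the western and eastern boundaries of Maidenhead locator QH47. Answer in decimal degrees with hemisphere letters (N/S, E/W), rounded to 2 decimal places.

148.00° E, 150.00° E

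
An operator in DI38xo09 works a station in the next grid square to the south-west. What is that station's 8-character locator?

DI38wo98

Longitude extended square 0; −1 → -1, wraps to 9, carry into subsquare.
Longitude subsquare x = 23; −1 → 22 = w.
Latitude extended square 9; −1 → 8.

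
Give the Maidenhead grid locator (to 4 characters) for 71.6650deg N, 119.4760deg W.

DQ01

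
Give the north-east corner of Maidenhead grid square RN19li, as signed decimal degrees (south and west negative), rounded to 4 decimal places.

49.3750, 163.0000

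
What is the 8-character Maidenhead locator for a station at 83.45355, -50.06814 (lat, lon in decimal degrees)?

GR43xk18

Offset from 180°W / 90°S: lon 129.93186°, lat 173.45355°.
Field: 129.93186/20 → 6 → G, 173.45355/10 → 17 → R; chars GR.
Square: 9.93186/2 → 4, 3.45355/1 → 3; chars 43.
Subsquare: 1.93186/0.0833333 → 23 → x, 0.45355/0.0416667 → 10 → k; chars xk.
Extended square: 0.01519/0.00833333 → 1, 0.03688/0.00416667 → 8; chars 18.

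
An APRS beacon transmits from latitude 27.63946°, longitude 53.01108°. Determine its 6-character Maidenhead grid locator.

LL67mp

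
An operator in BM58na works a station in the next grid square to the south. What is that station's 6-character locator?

Latitude subsquare a = 0; −1 → -1, wraps to 23 = x, carry into square.
Latitude square 8; −1 → 7.
The longitude characters are unchanged.

BM57nx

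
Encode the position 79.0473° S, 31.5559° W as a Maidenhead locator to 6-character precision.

Offset from 180°W / 90°S: lon 148.4441°, lat 10.9527°.
Field: lon ⌊148.4441/20⌋ = 7 → H; lat ⌊10.9527/10⌋ = 1 → B.
Square: lon ⌊8.4441/2⌋ = 4; lat ⌊0.9527/1⌋ = 0.
Subsquare: lon ⌊0.4441/0.0833333⌋ = 5 → f; lat ⌊0.9527/0.0416667⌋ = 22 → w.

HB40fw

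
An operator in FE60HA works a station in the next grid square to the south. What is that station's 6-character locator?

FD69hx

Latitude subsquare a = 0; −1 → -1, wraps to 23 = x, carry into square.
Latitude square 0; −1 → -1, wraps to 9, carry into field.
Latitude field E = 4; −1 → 3 = D.
The longitude characters are unchanged.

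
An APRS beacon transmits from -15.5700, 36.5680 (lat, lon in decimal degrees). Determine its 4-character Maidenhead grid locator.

Shift to the Maidenhead origin (180°W, 90°S): lon 216.57, lat 74.43.
Field (20°×10°, letters A–R): 216.57/20 → 10 → K, 74.43/10 → 7 → H; chars KH.
Square (2°×1°, digits 0–9): 16.57/2 → 8, 4.43/1 → 4; chars 84.

KH84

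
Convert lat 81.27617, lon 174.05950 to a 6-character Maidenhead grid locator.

Shift to the Maidenhead origin (180°W, 90°S): lon 354.0595, lat 171.2762.
Field: 354.0595/20 → 17 → R, 171.2762/10 → 17 → R; chars RR.
Square: 14.0595/2 → 7, 1.2762/1 → 1; chars 71.
Subsquare: 0.0595/0.0833333 → 0 → a, 0.2762/0.0416667 → 6 → g; chars ag.

RR71ag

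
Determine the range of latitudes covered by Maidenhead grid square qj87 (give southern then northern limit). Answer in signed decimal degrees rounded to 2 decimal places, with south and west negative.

Field Q=16, J=9: +16·20° lon, +9·10° lat → SW at lon 140°, lat 0°.
Square 8, 7: +8·2° lon, +7·1° lat → SW at lon 156°, lat 7°.
Cell spans 2° lon × 1° lat.
south 7.00, north 8.00.

7.00, 8.00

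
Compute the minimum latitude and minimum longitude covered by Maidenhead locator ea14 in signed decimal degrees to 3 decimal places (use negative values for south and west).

-86.000, -98.000

Field E=4, A=0: +4·20° lon, +0·10° lat → SW at lon -100°, lat -90°.
Square 1, 4: +1·2° lon, +4·1° lat → SW at lon -98°, lat -86°.
latitude -86.000, longitude -98.000.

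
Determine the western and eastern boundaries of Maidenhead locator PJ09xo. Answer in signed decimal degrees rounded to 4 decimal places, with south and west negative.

121.9167, 122.0000

Field P=15, J=9: +15·20° lon, +9·10° lat → SW at lon 120°, lat 0°.
Square 0, 9: +0·2° lon, +9·1° lat → SW at lon 120°, lat 9°.
Subsquare x=23, o=14: +23·0.0833333° lon, +14·0.0416667° lat → SW at lon 121.917°, lat 9.58333°.
Cell spans 0.0833333° lon × 0.0416667° lat.
west 121.9167, east 122.0000.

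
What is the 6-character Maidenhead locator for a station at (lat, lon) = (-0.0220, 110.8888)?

OI59kx

Offset from 180°W / 90°S: lon 290.8888°, lat 89.9780°.
Field (20°×10°, letters A–R): 290.8888/20 → 14 → O, 89.9780/10 → 8 → I; chars OI.
Square (2°×1°, digits 0–9): 10.8888/2 → 5, 9.9780/1 → 9; chars 59.
Subsquare (5′×2.5′, letters a–x): 0.8888/0.0833333 → 10 → k, 0.9780/0.0416667 → 23 → x; chars kx.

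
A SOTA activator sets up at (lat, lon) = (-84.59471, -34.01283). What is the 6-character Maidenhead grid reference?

HA25xj

Shift to the Maidenhead origin (180°W, 90°S): lon 145.9872, lat 5.4053.
Field: 145.9872/20 → 7 → H, 5.4053/10 → 0 → A; chars HA.
Square: 5.9872/2 → 2, 5.4053/1 → 5; chars 25.
Subsquare: 1.9872/0.0833333 → 23 → x, 0.4053/0.0416667 → 9 → j; chars xj.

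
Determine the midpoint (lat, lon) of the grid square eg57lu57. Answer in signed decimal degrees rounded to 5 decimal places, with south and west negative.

-22.13542, -89.03750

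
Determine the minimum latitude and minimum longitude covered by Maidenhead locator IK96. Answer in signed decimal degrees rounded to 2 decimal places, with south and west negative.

Field I=8, K=10: +8·20° lon, +10·10° lat → SW at lon -20°, lat 10°.
Square 9, 6: +9·2° lon, +6·1° lat → SW at lon -2°, lat 16°.
latitude 16.00, longitude -2.00.

16.00, -2.00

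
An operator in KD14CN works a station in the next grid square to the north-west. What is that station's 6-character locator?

Longitude subsquare c = 2; −1 → 1 = b.
Latitude subsquare n = 13; +1 → 14 = o.

KD14bo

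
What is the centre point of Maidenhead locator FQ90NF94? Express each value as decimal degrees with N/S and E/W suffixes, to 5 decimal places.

Field F=5, Q=16: +5·20° lon, +16·10° lat → SW at lon -80°, lat 70°.
Square 9, 0: +9·2° lon, +0·1° lat → SW at lon -62°, lat 70°.
Subsquare n=13, f=5: +13·0.0833333° lon, +5·0.0416667° lat → SW at lon -60.9167°, lat 70.2083°.
Extended square 9, 4: +9·0.00833333° lon, +4·0.00416667° lat → SW at lon -60.8417°, lat 70.225°.
Cell spans 0.00833333° lon × 0.00416667° lat. Centre is SW corner plus half of each.
latitude 70.22708° N, longitude 60.83750° W.

70.22708° N, 60.83750° W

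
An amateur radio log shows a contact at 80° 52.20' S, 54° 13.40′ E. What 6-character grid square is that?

LA79cd

Add 180° to longitude and 90° to latitude: 234.2233, 9.1300.
Field (20°×10°, letters A–R): 234.2233/20 → 11 → L, 9.1300/10 → 0 → A; chars LA.
Square (2°×1°, digits 0–9): 14.2233/2 → 7, 9.1300/1 → 9; chars 79.
Subsquare (5′×2.5′, letters a–x): 0.2233/0.0833333 → 2 → c, 0.1300/0.0416667 → 3 → d; chars cd.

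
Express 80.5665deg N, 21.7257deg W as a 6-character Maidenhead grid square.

Shift to the Maidenhead origin (180°W, 90°S): lon 158.2743, lat 170.5665.
Field (20°×10°, letters A–R): lon ⌊158.2743/20⌋ = 7 → H; lat ⌊170.5665/10⌋ = 17 → R.
Square (2°×1°, digits 0–9): lon ⌊18.2743/2⌋ = 9; lat ⌊0.5665/1⌋ = 0.
Subsquare (5′×2.5′, letters a–x): lon ⌊0.2743/0.0833333⌋ = 3 → d; lat ⌊0.5665/0.0416667⌋ = 13 → n.

HR90dn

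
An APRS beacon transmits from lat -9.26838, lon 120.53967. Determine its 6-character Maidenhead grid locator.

Shift to the Maidenhead origin (180°W, 90°S): lon 300.5397, lat 80.7316.
Field (20°×10°, letters A–R): lon ⌊300.5397/20⌋ = 15 → P; lat ⌊80.7316/10⌋ = 8 → I.
Square (2°×1°, digits 0–9): lon ⌊0.5397/2⌋ = 0; lat ⌊0.7316/1⌋ = 0.
Subsquare (5′×2.5′, letters a–x): lon ⌊0.5397/0.0833333⌋ = 6 → g; lat ⌊0.7316/0.0416667⌋ = 17 → r.

PI00gr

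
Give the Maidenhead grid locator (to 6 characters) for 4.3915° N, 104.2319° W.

DJ74vj

Shift to the Maidenhead origin (180°W, 90°S): lon 75.7681, lat 94.3915.
Field (20°×10°, letters A–R): 75.7681/20 → 3 → D, 94.3915/10 → 9 → J; chars DJ.
Square (2°×1°, digits 0–9): 15.7681/2 → 7, 4.3915/1 → 4; chars 74.
Subsquare (5′×2.5′, letters a–x): 1.7681/0.0833333 → 21 → v, 0.3915/0.0416667 → 9 → j; chars vj.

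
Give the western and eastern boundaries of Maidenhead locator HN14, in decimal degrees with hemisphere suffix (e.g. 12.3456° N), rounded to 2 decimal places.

38.00° W, 36.00° W

Field H=7, N=13: +7·20° lon, +13·10° lat → SW at lon -40°, lat 40°.
Square 1, 4: +1·2° lon, +4·1° lat → SW at lon -38°, lat 44°.
Cell spans 2° lon × 1° lat.
west 38.00° W, east 36.00° W.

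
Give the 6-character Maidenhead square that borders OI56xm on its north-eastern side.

OI66an

Longitude subsquare x = 23; +1 → 24, wraps to 0 = a, carry into square.
Longitude square 5; +1 → 6.
Latitude subsquare m = 12; +1 → 13 = n.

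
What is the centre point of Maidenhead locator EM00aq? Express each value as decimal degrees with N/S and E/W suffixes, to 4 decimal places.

30.6875° N, 99.9583° W

Field E=4, M=12: +4·20° lon, +12·10° lat → SW at lon -100°, lat 30°.
Square 0, 0: +0·2° lon, +0·1° lat → SW at lon -100°, lat 30°.
Subsquare a=0, q=16: +0·0.0833333° lon, +16·0.0416667° lat → SW at lon -100°, lat 30.6667°.
Cell spans 0.0833333° lon × 0.0416667° lat. Centre is SW corner plus half of each.
latitude 30.6875° N, longitude 99.9583° W.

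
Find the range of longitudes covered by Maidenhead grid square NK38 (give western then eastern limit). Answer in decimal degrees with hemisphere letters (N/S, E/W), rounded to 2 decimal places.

86.00° E, 88.00° E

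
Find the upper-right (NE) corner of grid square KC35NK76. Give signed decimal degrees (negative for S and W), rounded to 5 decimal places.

Field K=10, C=2: +10·20° lon, +2·10° lat → SW at lon 20°, lat -70°.
Square 3, 5: +3·2° lon, +5·1° lat → SW at lon 26°, lat -65°.
Subsquare n=13, k=10: +13·0.0833333° lon, +10·0.0416667° lat → SW at lon 27.0833°, lat -64.5833°.
Extended square 7, 6: +7·0.00833333° lon, +6·0.00416667° lat → SW at lon 27.1417°, lat -64.5583°.
Cell spans 0.00833333° lon × 0.00416667° lat. NE corner is SW corner plus one full cell.
latitude -64.55417, longitude 27.15000.

-64.55417, 27.15000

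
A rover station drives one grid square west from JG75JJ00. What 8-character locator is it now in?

JG75ij90

Longitude extended square 0; −1 → -1, wraps to 9, carry into subsquare.
Longitude subsquare j = 9; −1 → 8 = i.
The latitude characters are unchanged.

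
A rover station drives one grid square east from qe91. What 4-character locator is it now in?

RE01

Longitude square 9; +1 → 10, wraps to 0, carry into field.
Longitude field Q = 16; +1 → 17 = R.
The latitude characters are unchanged.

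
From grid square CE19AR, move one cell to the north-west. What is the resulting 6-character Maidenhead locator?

Longitude subsquare a = 0; −1 → -1, wraps to 23 = x, carry into square.
Longitude square 1; −1 → 0.
Latitude subsquare r = 17; +1 → 18 = s.

CE09xs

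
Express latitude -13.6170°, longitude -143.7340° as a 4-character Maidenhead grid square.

BH86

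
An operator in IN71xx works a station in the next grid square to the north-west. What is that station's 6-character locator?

IN72wa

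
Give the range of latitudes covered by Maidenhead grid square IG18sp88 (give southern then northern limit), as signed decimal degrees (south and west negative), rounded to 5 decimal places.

-21.34167, -21.33750

Field I=8, G=6: +8·20° lon, +6·10° lat → SW at lon -20°, lat -30°.
Square 1, 8: +1·2° lon, +8·1° lat → SW at lon -18°, lat -22°.
Subsquare s=18, p=15: +18·0.0833333° lon, +15·0.0416667° lat → SW at lon -16.5°, lat -21.375°.
Extended square 8, 8: +8·0.00833333° lon, +8·0.00416667° lat → SW at lon -16.4333°, lat -21.3417°.
Cell spans 0.00833333° lon × 0.00416667° lat.
south -21.34167, north -21.33750.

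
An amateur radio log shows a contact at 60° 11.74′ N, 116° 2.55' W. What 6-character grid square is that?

DP10xe

Offset from 180°W / 90°S: lon 63.9575°, lat 150.1957°.
Field: lon ⌊63.9575/20⌋ = 3 → D; lat ⌊150.1957/10⌋ = 15 → P.
Square: lon ⌊3.9575/2⌋ = 1; lat ⌊0.1957/1⌋ = 0.
Subsquare: lon ⌊1.9575/0.0833333⌋ = 23 → x; lat ⌊0.1957/0.0416667⌋ = 4 → e.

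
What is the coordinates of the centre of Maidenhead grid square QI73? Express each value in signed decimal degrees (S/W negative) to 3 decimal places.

-6.500, 155.000

Field Q=16, I=8: +16·20° lon, +8·10° lat → SW at lon 140°, lat -10°.
Square 7, 3: +7·2° lon, +3·1° lat → SW at lon 154°, lat -7°.
Cell spans 2° lon × 1° lat. Centre is SW corner plus half of each.
latitude -6.500, longitude 155.000.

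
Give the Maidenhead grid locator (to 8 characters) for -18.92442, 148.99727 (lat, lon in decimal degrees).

Shift to the Maidenhead origin (180°W, 90°S): lon 328.99727, lat 71.07558.
Field: 328.99727/20 → 16 → Q, 71.07558/10 → 7 → H; chars QH.
Square: 8.99727/2 → 4, 1.07558/1 → 1; chars 41.
Subsquare: 0.99727/0.0833333 → 11 → l, 0.07558/0.0416667 → 1 → b; chars lb.
Extended square: 0.08060/0.00833333 → 9, 0.03391/0.00416667 → 8; chars 98.

QH41lb98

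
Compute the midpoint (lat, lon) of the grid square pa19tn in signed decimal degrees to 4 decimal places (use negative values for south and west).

Field P=15, A=0: +15·20° lon, +0·10° lat → SW at lon 120°, lat -90°.
Square 1, 9: +1·2° lon, +9·1° lat → SW at lon 122°, lat -81°.
Subsquare t=19, n=13: +19·0.0833333° lon, +13·0.0416667° lat → SW at lon 123.583°, lat -80.4583°.
Cell spans 0.0833333° lon × 0.0416667° lat. Centre is SW corner plus half of each.
latitude -80.4375, longitude 123.6250.

-80.4375, 123.6250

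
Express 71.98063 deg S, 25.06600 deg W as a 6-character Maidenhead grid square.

HB78la

Add 180° to longitude and 90° to latitude: 154.9340, 18.0194.
Field: 154.9340/20 → 7 → H, 18.0194/10 → 1 → B; chars HB.
Square: 14.9340/2 → 7, 8.0194/1 → 8; chars 78.
Subsquare: 0.9340/0.0833333 → 11 → l, 0.0194/0.0416667 → 0 → a; chars la.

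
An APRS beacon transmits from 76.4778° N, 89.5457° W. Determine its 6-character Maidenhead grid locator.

Offset from 180°W / 90°S: lon 90.4543°, lat 166.4778°.
Field: 90.4543/20 → 4 → E, 166.4778/10 → 16 → Q; chars EQ.
Square: 10.4543/2 → 5, 6.4778/1 → 6; chars 56.
Subsquare: 0.4543/0.0833333 → 5 → f, 0.4778/0.0416667 → 11 → l; chars fl.

EQ56fl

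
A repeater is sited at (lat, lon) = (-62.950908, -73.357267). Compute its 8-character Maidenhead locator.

Add 180° to longitude and 90° to latitude: 106.64273, 27.04909.
Field (20°×10°, letters A–R): 106.64273/20 → 5 → F, 27.04909/10 → 2 → C; chars FC.
Square (2°×1°, digits 0–9): 6.64273/2 → 3, 7.04909/1 → 7; chars 37.
Subsquare (5′×2.5′, letters a–x): 0.64273/0.0833333 → 7 → h, 0.04909/0.0416667 → 1 → b; chars hb.
Extended square (30″×15″, digits 0–9): 0.05940/0.00833333 → 7, 0.00743/0.00416667 → 1; chars 71.

FC37hb71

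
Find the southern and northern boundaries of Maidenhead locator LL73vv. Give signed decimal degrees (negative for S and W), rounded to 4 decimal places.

23.8750, 23.9167

Field L=11, L=11: +11·20° lon, +11·10° lat → SW at lon 40°, lat 20°.
Square 7, 3: +7·2° lon, +3·1° lat → SW at lon 54°, lat 23°.
Subsquare v=21, v=21: +21·0.0833333° lon, +21·0.0416667° lat → SW at lon 55.75°, lat 23.875°.
Cell spans 0.0833333° lon × 0.0416667° lat.
south 23.8750, north 23.9167.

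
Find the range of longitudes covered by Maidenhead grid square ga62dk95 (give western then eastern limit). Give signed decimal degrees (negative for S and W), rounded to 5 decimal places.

-47.67500, -47.66667

Field G=6, A=0: +6·20° lon, +0·10° lat → SW at lon -60°, lat -90°.
Square 6, 2: +6·2° lon, +2·1° lat → SW at lon -48°, lat -88°.
Subsquare d=3, k=10: +3·0.0833333° lon, +10·0.0416667° lat → SW at lon -47.75°, lat -87.5833°.
Extended square 9, 5: +9·0.00833333° lon, +5·0.00416667° lat → SW at lon -47.675°, lat -87.5625°.
Cell spans 0.00833333° lon × 0.00416667° lat.
west -47.67500, east -47.66667.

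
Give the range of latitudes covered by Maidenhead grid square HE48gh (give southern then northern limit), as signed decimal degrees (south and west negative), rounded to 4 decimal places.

-41.7083, -41.6667

Field H=7, E=4: +7·20° lon, +4·10° lat → SW at lon -40°, lat -50°.
Square 4, 8: +4·2° lon, +8·1° lat → SW at lon -32°, lat -42°.
Subsquare g=6, h=7: +6·0.0833333° lon, +7·0.0416667° lat → SW at lon -31.5°, lat -41.7083°.
Cell spans 0.0833333° lon × 0.0416667° lat.
south -41.7083, north -41.6667.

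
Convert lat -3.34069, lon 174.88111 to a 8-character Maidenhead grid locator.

RI76kp58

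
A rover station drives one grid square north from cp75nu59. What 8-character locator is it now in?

Latitude extended square 9; +1 → 10, wraps to 0, carry into subsquare.
Latitude subsquare u = 20; +1 → 21 = v.
The longitude characters are unchanged.

CP75nv50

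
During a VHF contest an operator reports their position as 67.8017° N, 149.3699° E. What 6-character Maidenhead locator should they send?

Offset from 180°W / 90°S: lon 329.3699°, lat 157.8017°.
Field: 329.3699/20 → 16 → Q, 157.8017/10 → 15 → P; chars QP.
Square: 9.3699/2 → 4, 7.8017/1 → 7; chars 47.
Subsquare: 1.3699/0.0833333 → 16 → q, 0.8017/0.0416667 → 19 → t; chars qt.

QP47qt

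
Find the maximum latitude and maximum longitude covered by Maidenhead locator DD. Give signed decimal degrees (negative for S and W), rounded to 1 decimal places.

Field D=3, D=3: +3·20° lon, +3·10° lat → SW at lon -120°, lat -60°.
Cell spans 20° lon × 10° lat. NE corner is SW corner plus one full cell.
latitude -50.0, longitude -100.0.

-50.0, -100.0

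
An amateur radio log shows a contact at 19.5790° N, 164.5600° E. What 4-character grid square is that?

RK29

Offset from 180°W / 90°S: lon 344.56°, lat 109.58°.
Field: lon ⌊344.56/20⌋ = 17 → R; lat ⌊109.58/10⌋ = 10 → K.
Square: lon ⌊4.56/2⌋ = 2; lat ⌊9.58/1⌋ = 9.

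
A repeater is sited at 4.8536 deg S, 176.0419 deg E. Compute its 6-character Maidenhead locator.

Shift to the Maidenhead origin (180°W, 90°S): lon 356.0419, lat 85.1464.
Field: lon ⌊356.0419/20⌋ = 17 → R; lat ⌊85.1464/10⌋ = 8 → I.
Square: lon ⌊16.0419/2⌋ = 8; lat ⌊5.1464/1⌋ = 5.
Subsquare: lon ⌊0.0419/0.0833333⌋ = 0 → a; lat ⌊0.1464/0.0416667⌋ = 3 → d.

RI85ad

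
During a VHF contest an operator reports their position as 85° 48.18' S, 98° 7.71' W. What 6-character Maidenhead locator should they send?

Shift to the Maidenhead origin (180°W, 90°S): lon 81.8715, lat 4.1970.
Field: 81.8715/20 → 4 → E, 4.1970/10 → 0 → A; chars EA.
Square: 1.8715/2 → 0, 4.1970/1 → 4; chars 04.
Subsquare: 1.8715/0.0833333 → 22 → w, 0.1970/0.0416667 → 4 → e; chars we.

EA04we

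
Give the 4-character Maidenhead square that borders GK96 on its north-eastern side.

HK07

Longitude square 9; +1 → 10, wraps to 0, carry into field.
Longitude field G = 6; +1 → 7 = H.
Latitude square 6; +1 → 7.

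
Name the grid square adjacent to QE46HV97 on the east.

QE46iv07

Longitude extended square 9; +1 → 10, wraps to 0, carry into subsquare.
Longitude subsquare h = 7; +1 → 8 = i.
The latitude characters are unchanged.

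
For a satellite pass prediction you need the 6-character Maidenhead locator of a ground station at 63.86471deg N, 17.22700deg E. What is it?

Add 180° to longitude and 90° to latitude: 197.2270, 153.8647.
Field: 197.2270/20 → 9 → J, 153.8647/10 → 15 → P; chars JP.
Square: 17.2270/2 → 8, 3.8647/1 → 3; chars 83.
Subsquare: 1.2270/0.0833333 → 14 → o, 0.8647/0.0416667 → 20 → u; chars ou.

JP83ou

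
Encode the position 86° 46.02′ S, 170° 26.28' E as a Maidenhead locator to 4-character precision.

RA53

Offset from 180°W / 90°S: lon 350.44°, lat 3.23°.
Field: 350.44/20 → 17 → R, 3.23/10 → 0 → A; chars RA.
Square: 10.44/2 → 5, 3.23/1 → 3; chars 53.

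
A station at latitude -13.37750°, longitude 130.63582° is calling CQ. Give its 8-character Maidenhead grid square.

Offset from 180°W / 90°S: lon 310.63582°, lat 76.62250°.
Field: 310.63582/20 → 15 → P, 76.62250/10 → 7 → H; chars PH.
Square: 10.63582/2 → 5, 6.62250/1 → 6; chars 56.
Subsquare: 0.63582/0.0833333 → 7 → h, 0.62250/0.0416667 → 14 → o; chars ho.
Extended square: 0.05249/0.00833333 → 6, 0.03917/0.00416667 → 9; chars 69.

PH56ho69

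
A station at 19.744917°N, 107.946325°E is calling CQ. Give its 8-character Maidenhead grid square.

Shift to the Maidenhead origin (180°W, 90°S): lon 287.94633, lat 109.74492.
Field: 287.94633/20 → 14 → O, 109.74492/10 → 10 → K; chars OK.
Square: 7.94633/2 → 3, 9.74492/1 → 9; chars 39.
Subsquare: 1.94633/0.0833333 → 23 → x, 0.74492/0.0416667 → 17 → r; chars xr.
Extended square: 0.02966/0.00833333 → 3, 0.03658/0.00416667 → 8; chars 38.

OK39xr38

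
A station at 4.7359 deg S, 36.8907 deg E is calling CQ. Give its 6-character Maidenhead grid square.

KI85kg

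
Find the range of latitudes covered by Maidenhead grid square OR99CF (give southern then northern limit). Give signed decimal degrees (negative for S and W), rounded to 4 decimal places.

89.2083, 89.2500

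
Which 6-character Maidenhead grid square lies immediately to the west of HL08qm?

HL08pm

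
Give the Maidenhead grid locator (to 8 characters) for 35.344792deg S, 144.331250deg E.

QF24dp97

Offset from 180°W / 90°S: lon 324.33125°, lat 54.65521°.
Field: 324.33125/20 → 16 → Q, 54.65521/10 → 5 → F; chars QF.
Square: 4.33125/2 → 2, 4.65521/1 → 4; chars 24.
Subsquare: 0.33125/0.0833333 → 3 → d, 0.65521/0.0416667 → 15 → p; chars dp.
Extended square: 0.08125/0.00833333 → 9, 0.03021/0.00416667 → 7; chars 97.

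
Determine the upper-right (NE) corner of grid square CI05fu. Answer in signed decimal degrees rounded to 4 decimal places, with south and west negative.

-4.1250, -139.5000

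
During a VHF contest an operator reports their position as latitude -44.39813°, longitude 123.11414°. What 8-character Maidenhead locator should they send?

PE15no34

Add 180° to longitude and 90° to latitude: 303.11414, 45.60187.
Field: lon ⌊303.11414/20⌋ = 15 → P; lat ⌊45.60187/10⌋ = 4 → E.
Square: lon ⌊3.11414/2⌋ = 1; lat ⌊5.60187/1⌋ = 5.
Subsquare: lon ⌊1.11414/0.0833333⌋ = 13 → n; lat ⌊0.60187/0.0416667⌋ = 14 → o.
Extended square: lon ⌊0.03081/0.00833333⌋ = 3; lat ⌊0.01854/0.00416667⌋ = 4.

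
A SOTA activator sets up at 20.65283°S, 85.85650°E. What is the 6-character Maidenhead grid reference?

NG29wi

Shift to the Maidenhead origin (180°W, 90°S): lon 265.8565, lat 69.3472.
Field: lon ⌊265.8565/20⌋ = 13 → N; lat ⌊69.3472/10⌋ = 6 → G.
Square: lon ⌊5.8565/2⌋ = 2; lat ⌊9.3472/1⌋ = 9.
Subsquare: lon ⌊1.8565/0.0833333⌋ = 22 → w; lat ⌊0.3472/0.0416667⌋ = 8 → i.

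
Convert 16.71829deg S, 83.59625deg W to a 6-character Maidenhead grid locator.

EH83eg

Offset from 180°W / 90°S: lon 96.4038°, lat 73.2817°.
Field (20°×10°, letters A–R): lon ⌊96.4038/20⌋ = 4 → E; lat ⌊73.2817/10⌋ = 7 → H.
Square (2°×1°, digits 0–9): lon ⌊16.4038/2⌋ = 8; lat ⌊3.2817/1⌋ = 3.
Subsquare (5′×2.5′, letters a–x): lon ⌊0.4038/0.0833333⌋ = 4 → e; lat ⌊0.2817/0.0416667⌋ = 6 → g.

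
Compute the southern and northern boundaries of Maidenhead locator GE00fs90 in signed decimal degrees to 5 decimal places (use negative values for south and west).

Field G=6, E=4: +6·20° lon, +4·10° lat → SW at lon -60°, lat -50°.
Square 0, 0: +0·2° lon, +0·1° lat → SW at lon -60°, lat -50°.
Subsquare f=5, s=18: +5·0.0833333° lon, +18·0.0416667° lat → SW at lon -59.5833°, lat -49.25°.
Extended square 9, 0: +9·0.00833333° lon, +0·0.00416667° lat → SW at lon -59.5083°, lat -49.25°.
Cell spans 0.00833333° lon × 0.00416667° lat.
south -49.25000, north -49.24583.

-49.25000, -49.24583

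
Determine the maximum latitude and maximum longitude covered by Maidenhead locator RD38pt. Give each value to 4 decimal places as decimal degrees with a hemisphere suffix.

51.1667° S, 167.3333° E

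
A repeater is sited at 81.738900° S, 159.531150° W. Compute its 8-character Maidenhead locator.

BA08fg62

Shift to the Maidenhead origin (180°W, 90°S): lon 20.46885, lat 8.26110.
Field: 20.46885/20 → 1 → B, 8.26110/10 → 0 → A; chars BA.
Square: 0.46885/2 → 0, 8.26110/1 → 8; chars 08.
Subsquare: 0.46885/0.0833333 → 5 → f, 0.26110/0.0416667 → 6 → g; chars fg.
Extended square: 0.05218/0.00833333 → 6, 0.01110/0.00416667 → 2; chars 62.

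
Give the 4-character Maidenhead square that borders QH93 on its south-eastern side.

RH02

Longitude square 9; +1 → 10, wraps to 0, carry into field.
Longitude field Q = 16; +1 → 17 = R.
Latitude square 3; −1 → 2.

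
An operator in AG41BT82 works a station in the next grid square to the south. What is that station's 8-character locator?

Latitude extended square 2; −1 → 1.
The longitude characters are unchanged.

AG41bt81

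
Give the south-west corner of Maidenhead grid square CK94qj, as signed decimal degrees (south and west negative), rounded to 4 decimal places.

Field C=2, K=10: +2·20° lon, +10·10° lat → SW at lon -140°, lat 10°.
Square 9, 4: +9·2° lon, +4·1° lat → SW at lon -122°, lat 14°.
Subsquare q=16, j=9: +16·0.0833333° lon, +9·0.0416667° lat → SW at lon -120.667°, lat 14.375°.
latitude 14.3750, longitude -120.6667.

14.3750, -120.6667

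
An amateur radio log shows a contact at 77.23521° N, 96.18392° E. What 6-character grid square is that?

NQ87cf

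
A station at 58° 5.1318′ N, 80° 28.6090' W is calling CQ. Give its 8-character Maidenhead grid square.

Add 180° to longitude and 90° to latitude: 99.52318, 148.08553.
Field: lon ⌊99.52318/20⌋ = 4 → E; lat ⌊148.08553/10⌋ = 14 → O.
Square: lon ⌊19.52318/2⌋ = 9; lat ⌊8.08553/1⌋ = 8.
Subsquare: lon ⌊1.52318/0.0833333⌋ = 18 → s; lat ⌊0.08553/0.0416667⌋ = 2 → c.
Extended square: lon ⌊0.02318/0.00833333⌋ = 2; lat ⌊0.00220/0.00416667⌋ = 0.

EO98sc20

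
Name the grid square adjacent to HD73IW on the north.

Latitude subsquare w = 22; +1 → 23 = x.
The longitude characters are unchanged.

HD73ix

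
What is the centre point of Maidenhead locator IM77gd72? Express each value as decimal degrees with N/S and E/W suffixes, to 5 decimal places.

37.13542° N, 5.43750° W

Field I=8, M=12: +8·20° lon, +12·10° lat → SW at lon -20°, lat 30°.
Square 7, 7: +7·2° lon, +7·1° lat → SW at lon -6°, lat 37°.
Subsquare g=6, d=3: +6·0.0833333° lon, +3·0.0416667° lat → SW at lon -5.5°, lat 37.125°.
Extended square 7, 2: +7·0.00833333° lon, +2·0.00416667° lat → SW at lon -5.44167°, lat 37.1333°.
Cell spans 0.00833333° lon × 0.00416667° lat. Centre is SW corner plus half of each.
latitude 37.13542° N, longitude 5.43750° W.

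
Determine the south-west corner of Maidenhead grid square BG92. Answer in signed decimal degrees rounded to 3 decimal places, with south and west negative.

Field B=1, G=6: +1·20° lon, +6·10° lat → SW at lon -160°, lat -30°.
Square 9, 2: +9·2° lon, +2·1° lat → SW at lon -142°, lat -28°.
latitude -28.000, longitude -142.000.

-28.000, -142.000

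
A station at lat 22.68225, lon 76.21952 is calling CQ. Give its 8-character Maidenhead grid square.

ML82cq63

Shift to the Maidenhead origin (180°W, 90°S): lon 256.21952, lat 112.68225.
Field: 256.21952/20 → 12 → M, 112.68225/10 → 11 → L; chars ML.
Square: 16.21952/2 → 8, 2.68225/1 → 2; chars 82.
Subsquare: 0.21952/0.0833333 → 2 → c, 0.68225/0.0416667 → 16 → q; chars cq.
Extended square: 0.05285/0.00833333 → 6, 0.01558/0.00416667 → 3; chars 63.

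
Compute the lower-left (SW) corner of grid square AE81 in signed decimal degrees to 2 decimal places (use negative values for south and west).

-49.00, -164.00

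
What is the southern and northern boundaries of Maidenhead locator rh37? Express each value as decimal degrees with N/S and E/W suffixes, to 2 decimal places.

Field R=17, H=7: +17·20° lon, +7·10° lat → SW at lon 160°, lat -20°.
Square 3, 7: +3·2° lon, +7·1° lat → SW at lon 166°, lat -13°.
Cell spans 2° lon × 1° lat.
south 13.00° S, north 12.00° S.

13.00° S, 12.00° S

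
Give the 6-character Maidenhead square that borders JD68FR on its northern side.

JD68fs

Latitude subsquare r = 17; +1 → 18 = s.
The longitude characters are unchanged.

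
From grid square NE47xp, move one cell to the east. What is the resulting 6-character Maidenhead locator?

NE57ap

Longitude subsquare x = 23; +1 → 24, wraps to 0 = a, carry into square.
Longitude square 4; +1 → 5.
The latitude characters are unchanged.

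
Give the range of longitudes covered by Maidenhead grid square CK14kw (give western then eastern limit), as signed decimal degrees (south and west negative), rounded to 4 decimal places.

Field C=2, K=10: +2·20° lon, +10·10° lat → SW at lon -140°, lat 10°.
Square 1, 4: +1·2° lon, +4·1° lat → SW at lon -138°, lat 14°.
Subsquare k=10, w=22: +10·0.0833333° lon, +22·0.0416667° lat → SW at lon -137.167°, lat 14.9167°.
Cell spans 0.0833333° lon × 0.0416667° lat.
west -137.1667, east -137.0833.

-137.1667, -137.0833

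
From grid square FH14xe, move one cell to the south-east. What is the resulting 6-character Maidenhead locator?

FH24ad

Longitude subsquare x = 23; +1 → 24, wraps to 0 = a, carry into square.
Longitude square 1; +1 → 2.
Latitude subsquare e = 4; −1 → 3 = d.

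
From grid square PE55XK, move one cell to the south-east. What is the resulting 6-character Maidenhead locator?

PE65aj

Longitude subsquare x = 23; +1 → 24, wraps to 0 = a, carry into square.
Longitude square 5; +1 → 6.
Latitude subsquare k = 10; −1 → 9 = j.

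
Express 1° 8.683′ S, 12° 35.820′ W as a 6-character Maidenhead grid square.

II38qu

Add 180° to longitude and 90° to latitude: 167.4030, 88.8553.
Field: 167.4030/20 → 8 → I, 88.8553/10 → 8 → I; chars II.
Square: 7.4030/2 → 3, 8.8553/1 → 8; chars 38.
Subsquare: 1.4030/0.0833333 → 16 → q, 0.8553/0.0416667 → 20 → u; chars qu.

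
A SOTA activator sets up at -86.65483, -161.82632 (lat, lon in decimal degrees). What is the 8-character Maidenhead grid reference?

AA93ci02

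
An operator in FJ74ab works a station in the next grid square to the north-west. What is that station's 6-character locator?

Longitude subsquare a = 0; −1 → -1, wraps to 23 = x, carry into square.
Longitude square 7; −1 → 6.
Latitude subsquare b = 1; +1 → 2 = c.

FJ64xc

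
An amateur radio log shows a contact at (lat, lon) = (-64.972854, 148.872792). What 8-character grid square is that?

QC45ka46

Add 180° to longitude and 90° to latitude: 328.87279, 25.02715.
Field (20°×10°, letters A–R): 328.87279/20 → 16 → Q, 25.02715/10 → 2 → C; chars QC.
Square (2°×1°, digits 0–9): 8.87279/2 → 4, 5.02715/1 → 5; chars 45.
Subsquare (5′×2.5′, letters a–x): 0.87279/0.0833333 → 10 → k, 0.02715/0.0416667 → 0 → a; chars ka.
Extended square (30″×15″, digits 0–9): 0.03946/0.00833333 → 4, 0.02715/0.00416667 → 6; chars 46.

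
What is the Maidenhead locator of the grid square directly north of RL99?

Latitude square 9; +1 → 10, wraps to 0, carry into field.
Latitude field L = 11; +1 → 12 = M.
The longitude characters are unchanged.

RM90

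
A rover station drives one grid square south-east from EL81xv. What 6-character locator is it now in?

Longitude subsquare x = 23; +1 → 24, wraps to 0 = a, carry into square.
Longitude square 8; +1 → 9.
Latitude subsquare v = 21; −1 → 20 = u.

EL91au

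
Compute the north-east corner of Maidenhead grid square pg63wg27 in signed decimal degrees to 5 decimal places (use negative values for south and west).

Field P=15, G=6: +15·20° lon, +6·10° lat → SW at lon 120°, lat -30°.
Square 6, 3: +6·2° lon, +3·1° lat → SW at lon 132°, lat -27°.
Subsquare w=22, g=6: +22·0.0833333° lon, +6·0.0416667° lat → SW at lon 133.833°, lat -26.75°.
Extended square 2, 7: +2·0.00833333° lon, +7·0.00416667° lat → SW at lon 133.85°, lat -26.7208°.
Cell spans 0.00833333° lon × 0.00416667° lat. NE corner is SW corner plus one full cell.
latitude -26.71667, longitude 133.85833.

-26.71667, 133.85833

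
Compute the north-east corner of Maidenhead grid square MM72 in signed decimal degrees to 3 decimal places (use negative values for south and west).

Field M=12, M=12: +12·20° lon, +12·10° lat → SW at lon 60°, lat 30°.
Square 7, 2: +7·2° lon, +2·1° lat → SW at lon 74°, lat 32°.
Cell spans 2° lon × 1° lat. NE corner is SW corner plus one full cell.
latitude 33.000, longitude 76.000.

33.000, 76.000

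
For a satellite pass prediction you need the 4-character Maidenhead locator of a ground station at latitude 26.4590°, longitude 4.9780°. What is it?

Shift to the Maidenhead origin (180°W, 90°S): lon 184.98, lat 116.46.
Field (20°×10°, letters A–R): lon ⌊184.98/20⌋ = 9 → J; lat ⌊116.46/10⌋ = 11 → L.
Square (2°×1°, digits 0–9): lon ⌊4.98/2⌋ = 2; lat ⌊6.46/1⌋ = 6.

JL26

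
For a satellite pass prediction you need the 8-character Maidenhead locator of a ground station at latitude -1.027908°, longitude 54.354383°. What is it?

Offset from 180°W / 90°S: lon 234.35438°, lat 88.97209°.
Field (20°×10°, letters A–R): 234.35438/20 → 11 → L, 88.97209/10 → 8 → I; chars LI.
Square (2°×1°, digits 0–9): 14.35438/2 → 7, 8.97209/1 → 8; chars 78.
Subsquare (5′×2.5′, letters a–x): 0.35438/0.0833333 → 4 → e, 0.97209/0.0416667 → 23 → x; chars ex.
Extended square (30″×15″, digits 0–9): 0.02105/0.00833333 → 2, 0.01376/0.00416667 → 3; chars 23.

LI78ex23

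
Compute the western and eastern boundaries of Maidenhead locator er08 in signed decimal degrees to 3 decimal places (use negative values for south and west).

-100.000, -98.000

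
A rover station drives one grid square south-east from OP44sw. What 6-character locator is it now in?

Longitude subsquare s = 18; +1 → 19 = t.
Latitude subsquare w = 22; −1 → 21 = v.

OP44tv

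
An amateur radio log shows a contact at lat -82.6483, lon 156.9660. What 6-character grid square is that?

Add 180° to longitude and 90° to latitude: 336.9660, 7.3517.
Field: 336.9660/20 → 16 → Q, 7.3517/10 → 0 → A; chars QA.
Square: 16.9660/2 → 8, 7.3517/1 → 7; chars 87.
Subsquare: 0.9660/0.0833333 → 11 → l, 0.3517/0.0416667 → 8 → i; chars li.

QA87li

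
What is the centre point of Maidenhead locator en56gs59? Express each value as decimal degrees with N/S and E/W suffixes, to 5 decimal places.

46.78958° N, 89.45417° W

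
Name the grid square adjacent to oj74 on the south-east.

Longitude square 7; +1 → 8.
Latitude square 4; −1 → 3.

OJ83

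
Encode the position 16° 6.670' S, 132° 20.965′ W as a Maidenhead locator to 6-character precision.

Add 180° to longitude and 90° to latitude: 47.6506, 73.8888.
Field: 47.6506/20 → 2 → C, 73.8888/10 → 7 → H; chars CH.
Square: 7.6506/2 → 3, 3.8888/1 → 3; chars 33.
Subsquare: 1.6506/0.0833333 → 19 → t, 0.8888/0.0416667 → 21 → v; chars tv.

CH33tv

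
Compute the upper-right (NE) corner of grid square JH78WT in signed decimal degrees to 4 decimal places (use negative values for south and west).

-11.1667, 15.9167

Field J=9, H=7: +9·20° lon, +7·10° lat → SW at lon 0°, lat -20°.
Square 7, 8: +7·2° lon, +8·1° lat → SW at lon 14°, lat -12°.
Subsquare w=22, t=19: +22·0.0833333° lon, +19·0.0416667° lat → SW at lon 15.8333°, lat -11.2083°.
Cell spans 0.0833333° lon × 0.0416667° lat. NE corner is SW corner plus one full cell.
latitude -11.1667, longitude 15.9167.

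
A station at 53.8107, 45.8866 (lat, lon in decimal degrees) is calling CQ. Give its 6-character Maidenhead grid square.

LO23wt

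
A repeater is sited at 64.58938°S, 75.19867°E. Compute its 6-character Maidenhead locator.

Offset from 180°W / 90°S: lon 255.1987°, lat 25.4106°.
Field: lon ⌊255.1987/20⌋ = 12 → M; lat ⌊25.4106/10⌋ = 2 → C.
Square: lon ⌊15.1987/2⌋ = 7; lat ⌊5.4106/1⌋ = 5.
Subsquare: lon ⌊1.1987/0.0833333⌋ = 14 → o; lat ⌊0.4106/0.0416667⌋ = 9 → j.

MC75oj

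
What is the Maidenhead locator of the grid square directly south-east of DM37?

DM46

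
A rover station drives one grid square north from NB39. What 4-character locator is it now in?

Latitude square 9; +1 → 10, wraps to 0, carry into field.
Latitude field B = 1; +1 → 2 = C.
The longitude characters are unchanged.

NC30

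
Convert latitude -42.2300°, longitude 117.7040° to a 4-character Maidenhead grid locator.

OE87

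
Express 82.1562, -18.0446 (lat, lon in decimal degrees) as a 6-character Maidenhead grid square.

IR02xd

Add 180° to longitude and 90° to latitude: 161.9554, 172.1562.
Field: 161.9554/20 → 8 → I, 172.1562/10 → 17 → R; chars IR.
Square: 1.9554/2 → 0, 2.1562/1 → 2; chars 02.
Subsquare: 1.9554/0.0833333 → 23 → x, 0.1562/0.0416667 → 3 → d; chars xd.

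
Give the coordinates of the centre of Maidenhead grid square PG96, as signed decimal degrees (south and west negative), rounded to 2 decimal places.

-23.50, 139.00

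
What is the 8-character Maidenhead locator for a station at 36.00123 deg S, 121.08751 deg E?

PF03nx09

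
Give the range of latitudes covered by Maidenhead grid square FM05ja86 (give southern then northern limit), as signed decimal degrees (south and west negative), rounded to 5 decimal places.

Field F=5, M=12: +5·20° lon, +12·10° lat → SW at lon -80°, lat 30°.
Square 0, 5: +0·2° lon, +5·1° lat → SW at lon -80°, lat 35°.
Subsquare j=9, a=0: +9·0.0833333° lon, +0·0.0416667° lat → SW at lon -79.25°, lat 35°.
Extended square 8, 6: +8·0.00833333° lon, +6·0.00416667° lat → SW at lon -79.1833°, lat 35.025°.
Cell spans 0.00833333° lon × 0.00416667° lat.
south 35.02500, north 35.02917.

35.02500, 35.02917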